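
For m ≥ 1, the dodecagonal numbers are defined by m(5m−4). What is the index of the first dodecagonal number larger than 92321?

Solve n(5n−4) > 92321 for integer n.
The largest n with value ≤ 92321 is 136 (since 91936 ≤ 92321 < 93297), so the first above is n = 137, value 93297.

137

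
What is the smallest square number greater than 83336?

83521

Solve n² > 83336 for integer n.
The largest n with value ≤ 83336 is 288 (since 82944 ≤ 83336 < 83521), so the first above is n = 289, value 83521.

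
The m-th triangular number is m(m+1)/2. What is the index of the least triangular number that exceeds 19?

Solve n(n+1)/2 > 19 for integer n.
The largest n with value ≤ 19 is 5 (since 15 ≤ 19 < 21), so the first above is n = 6, value 21.

6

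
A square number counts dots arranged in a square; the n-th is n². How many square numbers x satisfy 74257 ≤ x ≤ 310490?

285

The n-th square number is n².
Smallest index with value ≥ 74257: n = 273 (giving 74529).
Largest index with value ≤ 310490: n = 557 (giving 310249).
Indices 273 through 557: 285 terms.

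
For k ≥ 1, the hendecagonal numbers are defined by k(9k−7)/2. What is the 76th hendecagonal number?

The 76th hendecagonal number is n(9n−7)/2 with n = 76.
76·(9·76 − 7)/2 = 76·677/2 = 25726.

25726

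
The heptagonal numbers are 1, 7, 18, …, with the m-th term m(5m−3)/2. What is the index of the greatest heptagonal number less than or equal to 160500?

Solve n(5n−3)/2 ≤ 160500 for integer n.
n = 253 gives 159643 ≤ 160500, while n = 254 gives 160909 > 160500; so the answer is index 253.

253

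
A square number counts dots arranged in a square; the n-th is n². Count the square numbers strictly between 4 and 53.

The n-th square number is n².
Smallest index with value > 4: n = 3 (giving 9).
Largest index with value < 53: n = 7 (giving 49).
Indices 3 through 7: 5 terms.

5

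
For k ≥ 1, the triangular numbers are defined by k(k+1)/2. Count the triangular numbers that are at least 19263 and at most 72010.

The n-th triangular number is n(n+1)/2.
Smallest index with value ≥ 19263: n = 196 (giving 19306).
Largest index with value ≤ 72010: n = 379 (giving 72010).
Indices 196 through 379: 184 terms.

184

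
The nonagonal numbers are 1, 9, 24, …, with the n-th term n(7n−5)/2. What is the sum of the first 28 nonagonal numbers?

25984

Σ i(7i−5)/2 = (7Σi² − 5Σi) / 2 over i = 1..28.
Σi = 406 and Σi² = 7714.
(7·7714 − 5·406) / 2 = 51968/2 = 25984.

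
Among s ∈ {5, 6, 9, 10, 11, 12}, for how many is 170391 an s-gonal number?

1

s = 5: P(5, 337) = 170185 and P(5, 338) = 171197; 170391 is not s-gonal.
s = 6: P(6, 292) = 170236 and P(6, 293) = 171405; 170391 is not s-gonal.
s = 9: P(9, 221) = 170391. ✓
s = 10: P(10, 206) = 169126 and P(10, 207) = 170775; 170391 is not s-gonal.
s = 11: P(11, 194) = 168683 and P(11, 195) = 170430; 170391 is not s-gonal.
s = 12: P(12, 185) = 170385 and P(12, 186) = 172236; 170391 is not s-gonal.
Hits: s ∈ {9} → 1.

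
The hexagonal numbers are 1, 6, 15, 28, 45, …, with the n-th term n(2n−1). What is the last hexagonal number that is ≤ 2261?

Solve n(2n−1) ≤ 2261 for integer n.
n = 33 gives 2145 ≤ 2261, while n = 34 gives 2278 > 2261; so the answer is 2145.

2145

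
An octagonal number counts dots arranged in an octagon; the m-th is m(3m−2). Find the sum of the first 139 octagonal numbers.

Σ i(3i−2) = 3Σi² − 2Σi over i = 1..139.
Σi = 9730 and Σi² = 904890.
3·904890 − 2·9730 = 2695210.

2695210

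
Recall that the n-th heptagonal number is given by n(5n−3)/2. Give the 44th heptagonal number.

4774

The 44th heptagonal number is n(5n−3)/2 with n = 44.
44·(5·44 − 3)/2 = 44·217/2 = 4774.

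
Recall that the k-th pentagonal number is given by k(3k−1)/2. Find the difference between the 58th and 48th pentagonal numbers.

58·(3·58 − 1)/2 = 5017 and 48·(3·48 − 1)/2 = 3432.
Difference: 5017 − 3432 = 1585.

1585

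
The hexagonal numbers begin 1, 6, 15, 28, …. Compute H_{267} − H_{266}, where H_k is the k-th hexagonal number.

Consecutive hexagonal numbers differ by 4n − 3: here 4·267 − 3 = 1065.

1065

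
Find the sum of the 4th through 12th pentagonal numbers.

Σ i(3i−1)/2 = (3Σi² − Σi) / 2 over i = 4..12.
Σi = 78 − 6 = 72 and Σi² = 650 − 14 = 636.
(3·636 − 1·72) / 2 = 1836/2 = 918.

918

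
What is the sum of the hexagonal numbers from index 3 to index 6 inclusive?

Σ i(2i−1) = 2Σi² − Σi over i = 3..6.
Σi = 21 − 3 = 18 and Σi² = 91 − 5 = 86.
2·86 − 1·18 = 154.

154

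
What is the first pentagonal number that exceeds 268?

Solve n(3n−1)/2 > 268 for integer n.
The largest n with value ≤ 268 is 13 (since 247 ≤ 268 < 287), so the first above is n = 14, value 287.

287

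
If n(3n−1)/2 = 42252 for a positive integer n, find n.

168

Set n(3n−1)/2 = 42252, giving 3n² − n − 84504 = 0.
The discriminant is 1 + 24·42252 = 1014049, and √1014049 = 1007.
So n = (1 + 1007) / 6 = 1008/6 = 168.
Check: 168·(3·168 − 1)/2 = 42252. ✓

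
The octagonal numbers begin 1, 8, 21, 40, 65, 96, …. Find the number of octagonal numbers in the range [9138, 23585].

The n-th octagonal number is n(3n−2).
Smallest index with value ≥ 9138: n = 56 (giving 9296).
Largest index with value ≤ 23585: n = 89 (giving 23585).
Indices 56 through 89: 34 terms.

34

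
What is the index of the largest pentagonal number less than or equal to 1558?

32

Solve n(3n−1)/2 ≤ 1558 for integer n.
n = 32 gives 1520 ≤ 1558, while n = 33 gives 1617 > 1558; so the answer is index 32.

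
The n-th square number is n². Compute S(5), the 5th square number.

25

The 5th square number is n² with n = 5.
5² = 25.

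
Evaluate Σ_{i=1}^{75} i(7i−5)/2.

494950

Σ i(7i−5)/2 = (7Σi² − 5Σi) / 2 over i = 1..75.
Σi = 2850 and Σi² = 143450.
(7·143450 − 5·2850) / 2 = 989900/2 = 494950.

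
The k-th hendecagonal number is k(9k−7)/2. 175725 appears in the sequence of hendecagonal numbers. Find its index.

Set n(9n−7)/2 = 175725, giving 9n² − 7n − 351450 = 0.
So n = (7 + 3557) / 18 = 3564/18 = 198.
Check: 198·(9·198 − 7)/2 = 175725. ✓

198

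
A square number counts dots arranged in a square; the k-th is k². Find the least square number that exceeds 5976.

Solve n² > 5976 for integer n.
The largest n with value ≤ 5976 is 77 (since 5929 ≤ 5976 < 6084), so the first above is n = 78, value 6084.

6084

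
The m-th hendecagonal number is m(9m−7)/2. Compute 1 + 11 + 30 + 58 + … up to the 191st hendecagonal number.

Σ i(9i−7)/2 = (9Σi² − 7Σi) / 2 over i = 1..191.
Σi = 18336 and Σi² = 2340896.
(9·2340896 − 7·18336) / 2 = 20939712/2 = 10469856.

10469856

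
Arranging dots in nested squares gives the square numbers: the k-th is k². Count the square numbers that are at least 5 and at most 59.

5

The n-th square number is n².
Smallest index with value ≥ 5: n = 3 (giving 9).
Largest index with value ≤ 59: n = 7 (giving 49).
Indices 3 through 7: 5 terms.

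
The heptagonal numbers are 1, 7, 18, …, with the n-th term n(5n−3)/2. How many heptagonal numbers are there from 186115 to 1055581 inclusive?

377

The n-th heptagonal number is n(5n−3)/2.
Smallest index with value ≥ 186115: n = 274 (giving 187279).
Largest index with value ≤ 1055581: n = 650 (giving 1055275).
Indices 274 through 650: 377 terms.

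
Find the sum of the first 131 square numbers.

757966

Σ_{i=1}^{131} i² = 131·132·263/6 = 757966.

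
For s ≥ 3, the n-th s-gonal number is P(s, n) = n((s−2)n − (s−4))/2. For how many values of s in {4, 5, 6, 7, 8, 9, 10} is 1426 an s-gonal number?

1

s = 4: P(4, 37) = 1369 and P(4, 38) = 1444; 1426 is not s-gonal.
s = 5: P(5, 31) = 1426. ✓
s = 6: P(6, 26) = 1326 and P(6, 27) = 1431; 1426 is not s-gonal.
s = 7: P(7, 24) = 1404 and P(7, 25) = 1525; 1426 is not s-gonal.
s = 8: P(8, 22) = 1408 and P(8, 23) = 1541; 1426 is not s-gonal.
s = 9: P(9, 20) = 1350 and P(9, 21) = 1491; 1426 is not s-gonal.
s = 10: P(10, 19) = 1387 and P(10, 20) = 1540; 1426 is not s-gonal.
Hits: s ∈ {5} → 1.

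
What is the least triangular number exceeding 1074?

1081

Solve n(n+1)/2 > 1074 for integer n.
The largest n with value ≤ 1074 is 45 (since 1035 ≤ 1074 < 1081), so the first above is n = 46, value 1081.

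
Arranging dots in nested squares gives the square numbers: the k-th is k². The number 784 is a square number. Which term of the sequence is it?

28

We need n² = 784, so n = √784 = 28.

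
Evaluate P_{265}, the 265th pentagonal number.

105205

The 265th pentagonal number is n(3n−1)/2 with n = 265.
265·(3·265 − 1)/2 = 265·794/2 = 265·397 = 105205.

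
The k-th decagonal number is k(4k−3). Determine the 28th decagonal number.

3052

The 28th decagonal number is n(4n−3) with n = 28.
28·(4·28 − 3) = 28·109 = 3052.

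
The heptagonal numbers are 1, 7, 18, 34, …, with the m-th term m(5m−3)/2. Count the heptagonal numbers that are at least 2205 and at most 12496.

42

The n-th heptagonal number is n(5n−3)/2.
Smallest index with value ≥ 2205: n = 30 (giving 2205).
Largest index with value ≤ 12496: n = 71 (giving 12496).
Indices 30 through 71: 42 terms.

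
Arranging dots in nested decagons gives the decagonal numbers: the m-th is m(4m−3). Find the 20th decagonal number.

The 20th decagonal number is n(4n−3) with n = 20.
20·(4·20 − 3) = 20·77 = 1540.

1540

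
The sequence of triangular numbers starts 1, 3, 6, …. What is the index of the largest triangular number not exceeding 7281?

120

Solve n(n+1)/2 ≤ 7281 for integer n.
n = 120 gives 7260 ≤ 7281, while n = 121 gives 7381 > 7281; so the answer is index 120.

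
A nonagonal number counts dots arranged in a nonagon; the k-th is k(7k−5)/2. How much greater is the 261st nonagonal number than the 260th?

Consecutive nonagonal numbers differ by 7n − 6: here 7·261 − 6 = 1821.

1821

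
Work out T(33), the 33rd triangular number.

561

The 33rd triangular number is n(n+1)/2 with n = 33.
33·34/2 = 1122/2 = 561.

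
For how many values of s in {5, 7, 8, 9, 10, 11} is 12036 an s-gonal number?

s = 5: P(5, 89) = 11837 and P(5, 90) = 12105; 12036 is not s-gonal.
s = 7: P(7, 69) = 11799 and P(7, 70) = 12145; 12036 is not s-gonal.
s = 8: P(8, 63) = 11781 and P(8, 64) = 12160; 12036 is not s-gonal.
s = 9: P(9, 59) = 12036. ✓
s = 10: P(10, 55) = 11935 and P(10, 56) = 12376; 12036 is not s-gonal.
s = 11: P(11, 52) = 11986 and P(11, 53) = 12455; 12036 is not s-gonal.
Hits: s ∈ {9} → 1.

1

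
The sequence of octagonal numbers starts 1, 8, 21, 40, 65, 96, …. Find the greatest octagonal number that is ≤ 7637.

Solve n(3n−2) ≤ 7637 for integer n.
n = 50 gives 7400 ≤ 7637, while n = 51 gives 7701 > 7637; so the answer is 7400.

7400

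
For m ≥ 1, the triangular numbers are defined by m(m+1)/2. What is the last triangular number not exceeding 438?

Solve n(n+1)/2 ≤ 438 for integer n.
n = 29 gives 435 ≤ 438, while n = 30 gives 465 > 438; so the answer is 435.

435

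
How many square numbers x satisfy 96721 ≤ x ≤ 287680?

226

The n-th square number is n².
Smallest index with value ≥ 96721: n = 311 (giving 96721).
Largest index with value ≤ 287680: n = 536 (giving 287296).
Indices 311 through 536: 226 terms.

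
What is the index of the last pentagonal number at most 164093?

Solve n(3n−1)/2 ≤ 164093 for integer n.
n = 330 gives 163185 ≤ 164093, while n = 331 gives 164176 > 164093; so the answer is index 330.

330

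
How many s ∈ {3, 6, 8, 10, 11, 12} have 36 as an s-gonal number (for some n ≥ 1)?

s = 3: P(3, 8) = 36. ✓
s = 6: P(6, 4) = 28 and P(6, 5) = 45; 36 is not s-gonal.
s = 8: P(8, 3) = 21 and P(8, 4) = 40; 36 is not s-gonal.
s = 10: P(10, 3) = 27 and P(10, 4) = 52; 36 is not s-gonal.
s = 11: P(11, 3) = 30 and P(11, 4) = 58; 36 is not s-gonal.
s = 12: P(12, 3) = 33 and P(12, 4) = 64; 36 is not s-gonal.
Hits: s ∈ {3} → 1.

1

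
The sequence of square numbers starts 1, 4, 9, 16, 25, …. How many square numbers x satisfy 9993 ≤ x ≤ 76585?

The n-th square number is n².
Smallest index with value ≥ 9993: n = 100 (giving 10000).
Largest index with value ≤ 76585: n = 276 (giving 76176).
Indices 100 through 276: 177 terms.

177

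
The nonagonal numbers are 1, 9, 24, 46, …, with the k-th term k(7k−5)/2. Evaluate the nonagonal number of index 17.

The 17th nonagonal number is n(7n−5)/2 with n = 17.
17·(7·17 − 5)/2 = 17·114/2 = 17·57 = 969.

969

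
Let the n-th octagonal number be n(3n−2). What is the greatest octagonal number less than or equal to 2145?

Solve n(3n−2) ≤ 2145 for integer n.
n = 27 gives 2133 ≤ 2145, while n = 28 gives 2296 > 2145; so the answer is 2133.

2133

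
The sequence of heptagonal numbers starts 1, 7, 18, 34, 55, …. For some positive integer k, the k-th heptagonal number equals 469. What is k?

Set n(5n−3)/2 = 469, giving 5n² − 3n − 938 = 0.
So n = (3 + 137) / 10 = 140/10 = 14.
Check: 14·(5·14 − 3)/2 = 469. ✓

14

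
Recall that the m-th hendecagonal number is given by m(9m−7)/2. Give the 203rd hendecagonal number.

184730

The 203rd hendecagonal number is n(9n−7)/2 with n = 203.
203·(9·203 − 7)/2 = 203·1820/2 = 203·910 = 184730.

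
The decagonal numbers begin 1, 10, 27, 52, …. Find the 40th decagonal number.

6280

40·(4·40 − 3) = 40·157 = 6280.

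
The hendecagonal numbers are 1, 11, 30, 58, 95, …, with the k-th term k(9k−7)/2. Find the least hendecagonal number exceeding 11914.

11986

Solve n(9n−7)/2 > 11914 for integer n.
The largest n with value ≤ 11914 is 51 (since 11526 ≤ 11914 < 11986), so the first above is n = 52, value 11986.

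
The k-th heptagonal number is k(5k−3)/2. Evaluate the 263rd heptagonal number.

The 263rd heptagonal number is n(5n−3)/2 with n = 263.
263·(5·263 − 3)/2 = 263·1312/2 = 263·656 = 172528.

172528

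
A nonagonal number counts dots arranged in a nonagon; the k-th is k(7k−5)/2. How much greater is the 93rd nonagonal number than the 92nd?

645

Consecutive nonagonal numbers differ by 7n − 6: here 7·93 − 6 = 645.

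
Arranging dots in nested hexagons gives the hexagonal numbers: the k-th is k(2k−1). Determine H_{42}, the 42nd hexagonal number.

3486

42·(2·42 − 1) = 42·83 = 3486.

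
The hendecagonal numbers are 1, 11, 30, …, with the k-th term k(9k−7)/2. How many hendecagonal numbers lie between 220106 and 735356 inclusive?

183

The n-th hendecagonal number is n(9n−7)/2.
Smallest index with value ≥ 220106: n = 222 (giving 221001).
Largest index with value ≤ 735356: n = 404 (giving 733058).
Indices 222 through 404: 183 terms.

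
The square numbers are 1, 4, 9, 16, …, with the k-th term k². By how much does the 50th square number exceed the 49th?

99

n² − (n−1)² = 2n − 1, so 50² − 49² = 2·50 − 1 = 99.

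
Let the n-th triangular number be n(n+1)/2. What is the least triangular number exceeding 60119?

60378

Solve n(n+1)/2 > 60119 for integer n.
The largest n with value ≤ 60119 is 346 (since 60031 ≤ 60119 < 60378), so the first above is n = 347, value 60378.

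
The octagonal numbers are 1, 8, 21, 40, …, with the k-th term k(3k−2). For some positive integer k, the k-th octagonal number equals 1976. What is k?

Set n(3n−2) = 1976, giving 3n² − 2n − 1976 = 0.
So n = (2 + 154) / 6 = 156/6 = 26.
Check: 26·(3·26 − 2) = 1976. ✓

26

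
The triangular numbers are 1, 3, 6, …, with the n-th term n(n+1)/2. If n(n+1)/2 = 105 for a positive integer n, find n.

14

Set n(n+1)/2 = 105, giving n² + n − 210 = 0.
The discriminant is 1 + 8·105 = 841, and √841 = 29.
So n = (-1 + 29) / 2 = 28/2 = 14.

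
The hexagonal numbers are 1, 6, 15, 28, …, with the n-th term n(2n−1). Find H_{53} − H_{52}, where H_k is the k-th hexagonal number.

209

Consecutive hexagonal numbers differ by 4n − 3: here 4·53 − 3 = 209.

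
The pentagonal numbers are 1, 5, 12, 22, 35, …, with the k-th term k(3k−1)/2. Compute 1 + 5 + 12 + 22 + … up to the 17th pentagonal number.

Σ i(3i−1)/2 = (3Σi² − Σi) / 2 over i = 1..17.
Σi = 153 and Σi² = 1785.
(3·1785 − 1·153) / 2 = 5202/2 = 2601.

2601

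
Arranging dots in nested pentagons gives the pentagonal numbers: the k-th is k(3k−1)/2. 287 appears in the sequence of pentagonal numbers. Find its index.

14

Set n(3n−1)/2 = 287, giving 3n² − n − 574 = 0.
The discriminant is 1 + 24·287 = 6889, and √6889 = 83.
So n = (1 + 83) / 6 = 84/6 = 14.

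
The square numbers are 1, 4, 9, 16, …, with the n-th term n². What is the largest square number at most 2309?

Solve n² ≤ 2309 for integer n.
n = 48 gives 2304 ≤ 2309, while n = 49 gives 2401 > 2309; so the answer is 2304.

2304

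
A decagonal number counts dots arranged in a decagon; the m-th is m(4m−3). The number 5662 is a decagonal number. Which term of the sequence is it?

Set n(4n−3) = 5662, giving 4n² − 3n − 5662 = 0.
The discriminant is 9 + 16·5662 = 90601, and √90601 = 301.
So n = (3 + 301) / 8 = 304/8 = 38.

38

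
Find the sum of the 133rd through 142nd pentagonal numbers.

283030

Σ i(3i−1)/2 = (3Σi² − Σi) / 2 over i = 133..142.
Σi = 10153 − 8778 = 1375 and Σi² = 964535 − 775390 = 189145.
(3·189145 − 1·1375) / 2 = 566060/2 = 283030.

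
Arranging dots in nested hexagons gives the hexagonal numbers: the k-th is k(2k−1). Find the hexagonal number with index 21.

The 21st hexagonal number is n(2n−1) with n = 21.
21·(2·21 − 1) = 21·41 = 861.

861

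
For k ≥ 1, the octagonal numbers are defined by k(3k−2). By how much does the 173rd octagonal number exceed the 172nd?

1033

Consecutive octagonal numbers differ by 6n − 5: here 6·173 − 5 = 1033.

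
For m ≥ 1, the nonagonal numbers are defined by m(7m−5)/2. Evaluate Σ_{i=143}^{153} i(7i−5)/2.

839619

Σ i(7i−5)/2 = (7Σi² − 5Σi) / 2 over i = 143..153.
Σi = 11781 − 10153 = 1628 and Σi² = 1205589 − 964535 = 241054.
(7·241054 − 5·1628) / 2 = 1679238/2 = 839619.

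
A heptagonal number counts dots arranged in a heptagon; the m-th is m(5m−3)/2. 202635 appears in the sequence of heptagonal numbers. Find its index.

Set n(5n−3)/2 = 202635, giving 5n² − 3n − 405270 = 0.
So n = (3 + 2847) / 10 = 2850/10 = 285.

285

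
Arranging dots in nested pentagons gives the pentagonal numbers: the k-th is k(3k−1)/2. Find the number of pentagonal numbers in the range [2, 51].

The n-th pentagonal number is n(3n−1)/2.
Smallest index with value ≥ 2: n = 2 (giving 5).
Largest index with value ≤ 51: n = 6 (giving 51).
Indices 2 through 6: 5 terms.

5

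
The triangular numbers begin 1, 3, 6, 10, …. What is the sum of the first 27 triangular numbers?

Σ i(i+1)/2 = (Σi² + Σi) / 2 over i = 1..27.
Σi = 378 and Σi² = 6930.
(1·6930 + 1·378) / 2 = 7308/2 = 3654.

3654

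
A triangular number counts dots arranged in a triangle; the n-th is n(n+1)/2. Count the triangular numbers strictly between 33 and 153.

9

The n-th triangular number is n(n+1)/2.
Smallest index with value > 33: n = 8 (giving 36).
Largest index with value < 153: n = 16 (giving 136).
Indices 8 through 16: 9 terms.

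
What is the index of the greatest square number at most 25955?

Solve n² ≤ 25955 for integer n.
n = 161 gives 25921 ≤ 25955, while n = 162 gives 26244 > 25955; so the answer is index 161.

161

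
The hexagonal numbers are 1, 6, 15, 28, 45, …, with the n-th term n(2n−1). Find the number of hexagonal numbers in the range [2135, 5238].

19

The n-th hexagonal number is n(2n−1).
Smallest index with value ≥ 2135: n = 33 (giving 2145).
Largest index with value ≤ 5238: n = 51 (giving 5151).
Indices 33 through 51: 19 terms.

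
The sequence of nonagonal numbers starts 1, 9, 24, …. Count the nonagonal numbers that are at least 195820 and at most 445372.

121

The n-th nonagonal number is n(7n−5)/2.
Smallest index with value ≥ 195820: n = 237 (giving 195999).
Largest index with value ≤ 445372: n = 357 (giving 445179).
Indices 237 through 357: 121 terms.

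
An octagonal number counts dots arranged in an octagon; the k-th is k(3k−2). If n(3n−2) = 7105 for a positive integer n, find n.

49

Set n(3n−2) = 7105, giving 3n² − 2n − 7105 = 0.
The discriminant is 4 + 12·7105 = 85264, and √85264 = 292.
So n = (2 + 292) / 6 = 294/6 = 49.
Check: 49·(3·49 − 2) = 7105. ✓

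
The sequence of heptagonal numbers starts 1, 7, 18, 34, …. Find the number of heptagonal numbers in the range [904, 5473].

The n-th heptagonal number is n(5n−3)/2.
Smallest index with value ≥ 904: n = 20 (giving 970).
Largest index with value ≤ 5473: n = 47 (giving 5452).
Indices 20 through 47: 28 terms.

28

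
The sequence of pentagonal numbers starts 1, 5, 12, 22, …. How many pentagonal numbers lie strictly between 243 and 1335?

17

The n-th pentagonal number is n(3n−1)/2.
Smallest index with value > 243: n = 13 (giving 247).
Largest index with value < 1335: n = 29 (giving 1247).
Indices 13 through 29: 17 terms.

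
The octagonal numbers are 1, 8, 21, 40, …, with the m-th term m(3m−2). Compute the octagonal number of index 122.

The 122nd octagonal number is n(3n−2) with n = 122.
122·(3·122 − 2) = 122·364 = 44408.

44408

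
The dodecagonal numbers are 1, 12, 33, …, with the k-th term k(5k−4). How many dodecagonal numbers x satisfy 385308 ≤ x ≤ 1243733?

The n-th dodecagonal number is n(5n−4).
Smallest index with value ≥ 385308: n = 278 (giving 385308).
Largest index with value ≤ 1243733: n = 499 (giving 1243009).
Indices 278 through 499: 222 terms.

222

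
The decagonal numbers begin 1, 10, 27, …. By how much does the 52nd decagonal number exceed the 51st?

Consecutive decagonal numbers differ by 8n − 7: here 8·52 − 7 = 409.

409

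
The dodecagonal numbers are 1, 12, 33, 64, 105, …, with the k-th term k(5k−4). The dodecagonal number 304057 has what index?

247

Set n(5n−4) = 304057, giving 5n² − 4n − 304057 = 0.
The discriminant is 16 + 20·304057 = 6081156, and √6081156 = 2466.
So n = (4 + 2466) / 10 = 2470/10 = 247.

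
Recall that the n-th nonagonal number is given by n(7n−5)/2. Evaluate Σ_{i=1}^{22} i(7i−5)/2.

12650

Σ i(7i−5)/2 = (7Σi² − 5Σi) / 2 over i = 1..22.
Σi = 253 and Σi² = 3795.
(7·3795 − 5·253) / 2 = 25300/2 = 12650.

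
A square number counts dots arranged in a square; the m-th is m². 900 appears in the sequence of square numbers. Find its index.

We need n² = 900, so n = √900 = 30.

30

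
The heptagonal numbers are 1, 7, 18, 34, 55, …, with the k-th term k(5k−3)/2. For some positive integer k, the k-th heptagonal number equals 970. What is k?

20

Set n(5n−3)/2 = 970, giving 5n² − 3n − 1940 = 0.
So n = (3 + 197) / 10 = 200/10 = 20.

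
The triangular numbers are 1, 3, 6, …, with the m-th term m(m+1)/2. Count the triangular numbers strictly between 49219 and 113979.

163

The n-th triangular number is n(n+1)/2.
Smallest index with value > 49219: n = 314 (giving 49455).
Largest index with value < 113979: n = 476 (giving 113526).
Indices 314 through 476: 163 terms.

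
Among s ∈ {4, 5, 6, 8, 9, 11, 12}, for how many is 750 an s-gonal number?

s = 4: P(4, 27) = 729 and P(4, 28) = 784; 750 is not s-gonal.
s = 5: P(5, 22) = 715 and P(5, 23) = 782; 750 is not s-gonal.
s = 6: P(6, 19) = 703 and P(6, 20) = 780; 750 is not s-gonal.
s = 8: P(8, 16) = 736 and P(8, 17) = 833; 750 is not s-gonal.
s = 9: P(9, 15) = 750. ✓
s = 11: P(11, 13) = 715 and P(11, 14) = 833; 750 is not s-gonal.
s = 12: P(12, 12) = 672 and P(12, 13) = 793; 750 is not s-gonal.
Hits: s ∈ {9} → 1.

1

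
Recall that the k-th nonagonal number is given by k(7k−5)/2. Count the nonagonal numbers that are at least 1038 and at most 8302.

32

The n-th nonagonal number is n(7n−5)/2.
Smallest index with value ≥ 1038: n = 18 (giving 1089).
Largest index with value ≤ 8302: n = 49 (giving 8281).
Indices 18 through 49: 32 terms.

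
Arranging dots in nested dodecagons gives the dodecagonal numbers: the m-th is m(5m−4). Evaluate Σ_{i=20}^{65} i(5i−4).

Σ i(5i−4) = 5Σi² − 4Σi over i = 20..65.
Σi = 2145 − 190 = 1955 and Σi² = 93665 − 2470 = 91195.
5·91195 − 4·1955 = 448155.

448155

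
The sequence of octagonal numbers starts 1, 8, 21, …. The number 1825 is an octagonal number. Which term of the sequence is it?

25

Set n(3n−2) = 1825, giving 3n² − 2n − 1825 = 0.
The discriminant is 4 + 12·1825 = 21904, and √21904 = 148.
So n = (2 + 148) / 6 = 150/6 = 25.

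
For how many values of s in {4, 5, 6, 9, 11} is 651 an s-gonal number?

2

s = 4: P(4, 25) = 625 and P(4, 26) = 676; 651 is not s-gonal.
s = 5: P(5, 21) = 651. ✓
s = 6: P(6, 18) = 630 and P(6, 19) = 703; 651 is not s-gonal.
s = 9: P(9, 14) = 651. ✓
s = 11: P(11, 12) = 606 and P(11, 13) = 715; 651 is not s-gonal.
Hits: s ∈ {5, 9} → 2.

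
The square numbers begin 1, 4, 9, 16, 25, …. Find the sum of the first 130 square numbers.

740805

Σ_{i=1}^{130} i² = 130·131·261/6 = 740805.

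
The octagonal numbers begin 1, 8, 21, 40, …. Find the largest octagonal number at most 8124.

8008

Solve n(3n−2) ≤ 8124 for integer n.
n = 52 gives 8008 ≤ 8124, while n = 53 gives 8321 > 8124; so the answer is 8008.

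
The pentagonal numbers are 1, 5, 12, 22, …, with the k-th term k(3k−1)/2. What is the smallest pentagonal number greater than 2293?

Solve n(3n−1)/2 > 2293 for integer n.
The largest n with value ≤ 2293 is 39 (since 2262 ≤ 2293 < 2380), so the first above is n = 40, value 2380.

2380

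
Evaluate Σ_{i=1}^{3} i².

Σ_{i=1}^{3} i² = 3·4·7/6 = 14.

14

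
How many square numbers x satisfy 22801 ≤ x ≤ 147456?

The n-th square number is n².
Smallest index with value ≥ 22801: n = 151 (giving 22801).
Largest index with value ≤ 147456: n = 384 (giving 147456).
Indices 151 through 384: 234 terms.

234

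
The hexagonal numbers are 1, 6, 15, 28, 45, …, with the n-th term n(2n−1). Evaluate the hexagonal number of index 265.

The 265th hexagonal number is n(2n−1) with n = 265.
265·(2·265 − 1) = 265·529 = 140185.

140185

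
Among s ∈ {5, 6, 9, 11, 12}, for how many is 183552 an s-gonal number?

1

s = 5: P(5, 349) = 182527 and P(5, 350) = 183575; 183552 is not s-gonal.
s = 6: P(6, 303) = 183315 and P(6, 304) = 184528; 183552 is not s-gonal.
s = 9: P(9, 229) = 182971 and P(9, 230) = 184575; 183552 is not s-gonal.
s = 11: P(11, 202) = 182911 and P(11, 203) = 184730; 183552 is not s-gonal.
s = 12: P(12, 192) = 183552. ✓
Hits: s ∈ {12} → 1.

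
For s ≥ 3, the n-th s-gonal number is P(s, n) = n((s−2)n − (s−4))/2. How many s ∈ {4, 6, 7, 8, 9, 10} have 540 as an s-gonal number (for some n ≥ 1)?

s = 4: P(4, 23) = 529 and P(4, 24) = 576; 540 is not s-gonal.
s = 6: P(6, 16) = 496 and P(6, 17) = 561; 540 is not s-gonal.
s = 7: P(7, 15) = 540. ✓
s = 8: P(8, 13) = 481 and P(8, 14) = 560; 540 is not s-gonal.
s = 9: P(9, 12) = 474 and P(9, 13) = 559; 540 is not s-gonal.
s = 10: P(10, 12) = 540. ✓
Hits: s ∈ {7, 10} → 2.

2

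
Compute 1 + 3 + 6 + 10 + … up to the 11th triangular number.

Σ i(i+1)/2 = (Σi² + Σi) / 2 over i = 1..11.
Σi = 66 and Σi² = 506.
(1·506 + 1·66) / 2 = 572/2 = 286.

286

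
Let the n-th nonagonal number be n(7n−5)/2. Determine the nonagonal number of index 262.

239599

262·(7·262 − 5)/2 = 262·1829/2 = 239599.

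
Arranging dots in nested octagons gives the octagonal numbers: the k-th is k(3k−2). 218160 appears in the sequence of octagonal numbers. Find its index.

Set n(3n−2) = 218160, giving 3n² − 2n − 218160 = 0.
The discriminant is 4 + 12·218160 = 2617924, and √2617924 = 1618.
So n = (2 + 1618) / 6 = 1620/6 = 270.
Check: 270·(3·270 − 2) = 218160. ✓

270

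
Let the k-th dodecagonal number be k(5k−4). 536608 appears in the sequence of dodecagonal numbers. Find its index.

328

Set n(5n−4) = 536608, giving 5n² − 4n − 536608 = 0.
So n = (4 + 3276) / 10 = 3280/10 = 328.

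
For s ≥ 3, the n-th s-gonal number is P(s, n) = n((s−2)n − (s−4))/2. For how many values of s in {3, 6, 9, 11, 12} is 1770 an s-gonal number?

s = 3: P(3, 59) = 1770. ✓
s = 6: P(6, 30) = 1770. ✓
s = 9: P(9, 22) = 1639 and P(9, 23) = 1794; 1770 is not s-gonal.
s = 11: P(11, 20) = 1730 and P(11, 21) = 1911; 1770 is not s-gonal.
s = 12: P(12, 19) = 1729 and P(12, 20) = 1920; 1770 is not s-gonal.
Hits: s ∈ {3, 6} → 2.

2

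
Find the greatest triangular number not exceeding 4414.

Solve n(n+1)/2 ≤ 4414 for integer n.
n = 93 gives 4371 ≤ 4414, while n = 94 gives 4465 > 4414; so the answer is 4371.

4371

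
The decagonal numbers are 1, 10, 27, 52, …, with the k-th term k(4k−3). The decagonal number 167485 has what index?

Set n(4n−3) = 167485, giving 4n² − 3n − 167485 = 0.
So n = (3 + 1637) / 8 = 1640/8 = 205.
Check: 205·(4·205 − 3) = 167485. ✓

205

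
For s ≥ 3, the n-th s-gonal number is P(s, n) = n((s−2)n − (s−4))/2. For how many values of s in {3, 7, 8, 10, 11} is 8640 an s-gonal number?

1

s = 3: P(3, 130) = 8515 and P(3, 131) = 8646; 8640 is not s-gonal.
s = 7: P(7, 59) = 8614 and P(7, 60) = 8910; 8640 is not s-gonal.
s = 8: P(8, 54) = 8640. ✓
s = 10: P(10, 46) = 8326 and P(10, 47) = 8695; 8640 is not s-gonal.
s = 11: P(11, 44) = 8558 and P(11, 45) = 8955; 8640 is not s-gonal.
Hits: s ∈ {8} → 1.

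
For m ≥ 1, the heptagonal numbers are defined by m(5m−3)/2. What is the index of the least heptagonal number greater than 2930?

35

Solve n(5n−3)/2 > 2930 for integer n.
The largest n with value ≤ 2930 is 34 (since 2839 ≤ 2930 < 3010), so the first above is n = 35, value 3010.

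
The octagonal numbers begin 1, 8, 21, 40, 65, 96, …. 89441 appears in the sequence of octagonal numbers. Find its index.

173

Set n(3n−2) = 89441, giving 3n² − 2n − 89441 = 0.
The discriminant is 4 + 12·89441 = 1073296, and √1073296 = 1036.
So n = (2 + 1036) / 6 = 1038/6 = 173.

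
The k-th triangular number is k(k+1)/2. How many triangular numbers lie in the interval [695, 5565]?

The n-th triangular number is n(n+1)/2.
Smallest index with value ≥ 695: n = 37 (giving 703).
Largest index with value ≤ 5565: n = 105 (giving 5565).
Indices 37 through 105: 69 terms.

69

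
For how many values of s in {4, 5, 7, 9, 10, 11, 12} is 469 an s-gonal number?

1

s = 4: P(4, 21) = 441 and P(4, 22) = 484; 469 is not s-gonal.
s = 5: P(5, 17) = 425 and P(5, 18) = 477; 469 is not s-gonal.
s = 7: P(7, 14) = 469. ✓
s = 9: P(9, 11) = 396 and P(9, 12) = 474; 469 is not s-gonal.
s = 10: P(10, 11) = 451 and P(10, 12) = 540; 469 is not s-gonal.
s = 11: P(11, 10) = 415 and P(11, 11) = 506; 469 is not s-gonal.
s = 12: P(12, 10) = 460 and P(12, 11) = 561; 469 is not s-gonal.
Hits: s ∈ {7} → 1.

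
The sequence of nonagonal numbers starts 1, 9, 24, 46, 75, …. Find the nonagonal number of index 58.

11629

58·(7·58 − 5)/2 = 58·401/2 = 11629.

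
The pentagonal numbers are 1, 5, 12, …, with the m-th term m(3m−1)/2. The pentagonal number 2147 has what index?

Set n(3n−1)/2 = 2147, giving 3n² − n − 4294 = 0.
So n = (1 + 227) / 6 = 228/6 = 38.

38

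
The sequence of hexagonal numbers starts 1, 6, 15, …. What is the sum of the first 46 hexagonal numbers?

65941

Σ i(2i−1) = 2Σi² − Σi over i = 1..46.
Σi = 1081 and Σi² = 33511.
2·33511 − 1·1081 = 65941.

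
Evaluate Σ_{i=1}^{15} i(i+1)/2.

680

Σ i(i+1)/2 = (Σi² + Σi) / 2 over i = 1..15.
Σi = 120 and Σi² = 1240.
(1·1240 + 1·120) / 2 = 1360/2 = 680.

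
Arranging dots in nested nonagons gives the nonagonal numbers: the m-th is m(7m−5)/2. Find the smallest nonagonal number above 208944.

Solve n(7n−5)/2 > 208944 for integer n.
The largest n with value ≤ 208944 is 244 (since 207766 ≤ 208944 < 209475), so the first above is n = 245, value 209475.

209475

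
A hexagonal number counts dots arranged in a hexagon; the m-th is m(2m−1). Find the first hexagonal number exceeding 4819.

4950

Solve n(2n−1) > 4819 for integer n.
The largest n with value ≤ 4819 is 49 (since 4753 ≤ 4819 < 4950), so the first above is n = 50, value 4950.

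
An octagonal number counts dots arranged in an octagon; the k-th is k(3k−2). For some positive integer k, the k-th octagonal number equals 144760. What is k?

220

Set n(3n−2) = 144760, giving 3n² − 2n − 144760 = 0.
So n = (2 + 1318) / 6 = 1320/6 = 220.
Check: 220·(3·220 − 2) = 144760. ✓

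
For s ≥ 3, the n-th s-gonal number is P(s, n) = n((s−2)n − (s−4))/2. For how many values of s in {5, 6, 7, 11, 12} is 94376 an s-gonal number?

1

s = 5: P(5, 251) = 94376. ✓
s = 6: P(6, 217) = 93961 and P(6, 218) = 94830; 94376 is not s-gonal.
s = 7: P(7, 194) = 93799 and P(7, 195) = 94770; 94376 is not s-gonal.
s = 11: P(11, 145) = 94105 and P(11, 146) = 95411; 94376 is not s-gonal.
s = 12: P(12, 137) = 93297 and P(12, 138) = 94668; 94376 is not s-gonal.
Hits: s ∈ {5} → 1.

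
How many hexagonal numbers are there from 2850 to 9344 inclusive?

31

The n-th hexagonal number is n(2n−1).
Smallest index with value ≥ 2850: n = 38 (giving 2850).
Largest index with value ≤ 9344: n = 68 (giving 9180).
Indices 38 through 68: 31 terms.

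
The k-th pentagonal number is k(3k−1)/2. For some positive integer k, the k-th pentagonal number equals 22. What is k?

Set n(3n−1)/2 = 22, giving 3n² − n − 44 = 0.
The discriminant is 1 + 24·22 = 529, and √529 = 23.
So n = (1 + 23) / 6 = 24/6 = 4.
Check: 4·(3·4 − 1)/2 = 22. ✓

4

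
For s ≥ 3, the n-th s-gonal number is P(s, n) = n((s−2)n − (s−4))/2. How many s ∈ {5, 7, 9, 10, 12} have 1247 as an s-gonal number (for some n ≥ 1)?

1

s = 5: P(5, 29) = 1247. ✓
s = 7: P(7, 22) = 1177 and P(7, 23) = 1288; 1247 is not s-gonal.
s = 9: P(9, 19) = 1216 and P(9, 20) = 1350; 1247 is not s-gonal.
s = 10: P(10, 18) = 1242 and P(10, 19) = 1387; 1247 is not s-gonal.
s = 12: P(12, 16) = 1216 and P(12, 17) = 1377; 1247 is not s-gonal.
Hits: s ∈ {5} → 1.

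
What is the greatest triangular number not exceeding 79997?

Solve n(n+1)/2 ≤ 79997 for integer n.
n = 399 gives 79800 ≤ 79997, while n = 400 gives 80200 > 79997; so the answer is 79800.

79800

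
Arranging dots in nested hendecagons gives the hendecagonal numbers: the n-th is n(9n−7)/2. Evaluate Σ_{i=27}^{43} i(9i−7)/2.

Σ i(9i−7)/2 = (9Σi² − 7Σi) / 2 over i = 27..43.
Σi = 946 − 351 = 595 and Σi² = 27434 − 6201 = 21233.
(9·21233 − 7·595) / 2 = 186932/2 = 93466.

93466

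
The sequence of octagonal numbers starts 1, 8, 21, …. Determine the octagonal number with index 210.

131880

210·(3·210 − 2) = 210·628 = 131880.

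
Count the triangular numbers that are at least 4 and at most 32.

5

The n-th triangular number is n(n+1)/2.
Smallest index with value ≥ 4: n = 3 (giving 6).
Largest index with value ≤ 32: n = 7 (giving 28).
Indices 3 through 7: 5 terms.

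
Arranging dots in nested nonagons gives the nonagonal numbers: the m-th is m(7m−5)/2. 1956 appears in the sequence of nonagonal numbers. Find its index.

Set n(7n−5)/2 = 1956, giving 7n² − 5n − 3912 = 0.
The discriminant is 25 + 56·1956 = 109561, and √109561 = 331.
So n = (5 + 331) / 14 = 336/14 = 24.
Check: 24·(7·24 − 5)/2 = 1956. ✓

24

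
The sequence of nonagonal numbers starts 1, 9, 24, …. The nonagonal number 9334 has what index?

Set n(7n−5)/2 = 9334, giving 7n² − 5n − 18668 = 0.
The discriminant is 25 + 56·9334 = 522729, and √522729 = 723.
So n = (5 + 723) / 14 = 728/14 = 52.
Check: 52·(7·52 − 5)/2 = 9334. ✓

52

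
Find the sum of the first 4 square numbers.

Σ_{i=1}^{4} i² = 4·5·9/6 = 30.

30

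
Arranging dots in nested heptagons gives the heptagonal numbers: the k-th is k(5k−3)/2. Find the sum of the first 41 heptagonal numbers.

58261

Σ i(5i−3)/2 = (5Σi² − 3Σi) / 2 over i = 1..41.
Σi = 861 and Σi² = 23821.
(5·23821 − 3·861) / 2 = 116522/2 = 58261.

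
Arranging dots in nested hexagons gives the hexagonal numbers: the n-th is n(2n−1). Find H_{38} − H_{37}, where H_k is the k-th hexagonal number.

Consecutive hexagonal numbers differ by 4n − 3: here 4·38 − 3 = 149.

149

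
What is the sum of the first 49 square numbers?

40425

Σ_{i=1}^{49} i² = 49·50·99/6 = 40425.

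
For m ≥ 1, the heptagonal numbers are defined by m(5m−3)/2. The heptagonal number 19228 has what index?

88

Set n(5n−3)/2 = 19228, giving 5n² − 3n − 38456 = 0.
The discriminant is 9 + 40·19228 = 769129, and √769129 = 877.
So n = (3 + 877) / 10 = 880/10 = 88.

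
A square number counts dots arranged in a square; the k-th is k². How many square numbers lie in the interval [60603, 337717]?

The n-th square number is n².
Smallest index with value ≥ 60603: n = 247 (giving 61009).
Largest index with value ≤ 337717: n = 581 (giving 337561).
Indices 247 through 581: 335 terms.

335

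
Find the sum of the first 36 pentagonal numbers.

23976

Σ i(3i−1)/2 = (3Σi² − Σi) / 2 over i = 1..36.
Σi = 666 and Σi² = 16206.
(3·16206 − 1·666) / 2 = 47952/2 = 23976.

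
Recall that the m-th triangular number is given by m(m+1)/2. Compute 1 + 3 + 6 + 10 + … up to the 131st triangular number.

383306

Σ i(i+1)/2 = (Σi² + Σi) / 2 over i = 1..131.
Σi = 8646 and Σi² = 757966.
(1·757966 + 1·8646) / 2 = 766612/2 = 383306.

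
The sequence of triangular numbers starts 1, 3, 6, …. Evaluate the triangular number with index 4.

10

The 4th triangular number is n(n+1)/2 with n = 4.
4·5/2 = 20/2 = 10.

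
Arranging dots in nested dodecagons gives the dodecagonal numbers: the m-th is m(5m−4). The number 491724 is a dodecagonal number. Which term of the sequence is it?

Set n(5n−4) = 491724, giving 5n² − 4n − 491724 = 0.
The discriminant is 16 + 20·491724 = 9834496, and √9834496 = 3136.
So n = (4 + 3136) / 10 = 3140/10 = 314.

314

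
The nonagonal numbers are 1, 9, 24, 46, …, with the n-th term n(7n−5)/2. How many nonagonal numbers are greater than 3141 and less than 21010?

The n-th nonagonal number is n(7n−5)/2.
Smallest index with value > 3141: n = 31 (giving 3286).
Largest index with value < 21010: n = 77 (giving 20559).
Indices 31 through 77: 47 terms.

47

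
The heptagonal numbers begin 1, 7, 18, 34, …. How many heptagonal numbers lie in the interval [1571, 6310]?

25

The n-th heptagonal number is n(5n−3)/2.
Smallest index with value ≥ 1571: n = 26 (giving 1651).
Largest index with value ≤ 6310: n = 50 (giving 6175).
Indices 26 through 50: 25 terms.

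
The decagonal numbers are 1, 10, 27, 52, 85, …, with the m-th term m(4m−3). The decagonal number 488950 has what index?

350

Set n(4n−3) = 488950, giving 4n² − 3n − 488950 = 0.
The discriminant is 9 + 16·488950 = 7823209, and √7823209 = 2797.
So n = (3 + 2797) / 8 = 2800/8 = 350.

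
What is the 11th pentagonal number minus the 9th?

11·(3·11 − 1)/2 = 176 and 9·(3·9 − 1)/2 = 117.
Difference: 176 − 117 = 59.

59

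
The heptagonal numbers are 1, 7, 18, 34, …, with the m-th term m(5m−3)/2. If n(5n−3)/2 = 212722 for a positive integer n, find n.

Set n(5n−3)/2 = 212722, giving 5n² − 3n − 425444 = 0.
The discriminant is 9 + 40·212722 = 8508889, and √8508889 = 2917.
So n = (3 + 2917) / 10 = 2920/10 = 292.
Check: 292·(5·292 − 3)/2 = 212722. ✓

292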